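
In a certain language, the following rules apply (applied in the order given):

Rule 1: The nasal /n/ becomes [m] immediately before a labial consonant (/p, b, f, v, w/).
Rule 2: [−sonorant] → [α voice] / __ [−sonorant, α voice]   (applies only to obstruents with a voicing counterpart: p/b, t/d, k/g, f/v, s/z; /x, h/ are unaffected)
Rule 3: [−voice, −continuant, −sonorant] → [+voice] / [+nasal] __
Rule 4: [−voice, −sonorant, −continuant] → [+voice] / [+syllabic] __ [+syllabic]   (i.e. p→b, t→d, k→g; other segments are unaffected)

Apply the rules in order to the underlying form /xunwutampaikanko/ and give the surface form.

Rule 1 (nasal place assimilation): /n/ precedes the labial consonant /w/, so it assimilates in place to [m]. /xunwutampaikanko/ → xumwutampaikanko.
Rule 2 (regressive voicing assimilation): no segment meets the environment; /xumwutampaikanko/ is unchanged.
Rule 3 (post-nasal voicing): /p/ is a voiceless stop immediately after the nasal /m/, so it voices to [b]. /k/ is a voiceless stop immediately after the nasal /n/, so it voices to [g]. /xumwutampaikanko/ → xumwutambaikango.
Rule 4 (intervocalic voicing): /t/ is a voiceless stop between vowels /u/ and /a/, so it voices to [d]. /k/ is a voiceless stop between vowels /i/ and /a/, so it voices to [g]. /xumwutambaikango/ → xumwudambaigango.

xumwudambaigango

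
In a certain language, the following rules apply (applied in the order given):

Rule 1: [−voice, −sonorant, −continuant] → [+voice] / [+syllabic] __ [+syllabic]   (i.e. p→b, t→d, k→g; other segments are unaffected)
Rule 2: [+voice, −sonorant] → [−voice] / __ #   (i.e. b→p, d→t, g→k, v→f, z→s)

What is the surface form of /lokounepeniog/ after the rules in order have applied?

Rule 1 (intervocalic voicing): /k/ is a voiceless stop between vowels /o/ and /o/, so it voices to [g]. /p/ is a voiceless stop between vowels /e/ and /e/, so it voices to [b]. /lokounepeniog/ → logounebeniog.
Rule 2 (final devoicing): /g/ is a voiced obstruent in word-final position, so it devoices to [k]. /logounebeniog/ → logounebeniok.

logounebeniok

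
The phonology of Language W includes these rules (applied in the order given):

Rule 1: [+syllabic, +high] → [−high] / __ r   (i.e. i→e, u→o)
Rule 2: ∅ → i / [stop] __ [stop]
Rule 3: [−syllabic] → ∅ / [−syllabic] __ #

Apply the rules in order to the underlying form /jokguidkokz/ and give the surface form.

jokiguidikok

Rule 1 (pre-rhotic lowering): no segment meets the environment; /jokguidkokz/ is unchanged.
Rule 2 (stop-cluster i-epenthesis): /k/ and /g/ form a stop–stop cluster, so [i] is inserted between them. /d/ and /k/ form a stop–stop cluster, so [i] is inserted between them. /jokguidkokz/ → jokiguidikokz.
Rule 3 (final cluster simplification): /z/ is the second consonant of a word-final cluster /kz/, so it deletes. /jokiguidikokz/ → jokiguidikok.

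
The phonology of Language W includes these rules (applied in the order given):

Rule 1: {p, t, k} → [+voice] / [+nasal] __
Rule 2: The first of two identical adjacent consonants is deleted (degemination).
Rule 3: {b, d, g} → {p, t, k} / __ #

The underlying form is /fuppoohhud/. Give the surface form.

Rule 1 (post-nasal voicing): no segment meets the environment; /fuppoohhud/ is unchanged.
Rule 2 (degemination): /pp/ is a geminate; the first /p/ deletes. /hh/ is a geminate; the first /h/ deletes. /fuppoohhud/ → fupoohud.
Rule 3 (final devoicing): /d/ is a voiced stop in word-final position, so it devoices to [t]. /fupoohud/ → fupoohut.

fupoohut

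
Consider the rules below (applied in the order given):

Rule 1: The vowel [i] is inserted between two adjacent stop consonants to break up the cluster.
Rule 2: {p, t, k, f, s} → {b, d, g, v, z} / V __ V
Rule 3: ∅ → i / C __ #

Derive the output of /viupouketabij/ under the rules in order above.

Rule 1 (stop-cluster i-epenthesis): no segment meets the environment; /viupouketabij/ is unchanged.
Rule 2 (intervocalic voicing): /p/ is a voiceless obstruent between vowels /u/ and /o/, so it voices to [b]. /k/ is a voiceless obstruent between vowels /u/ and /e/, so it voices to [g]. /t/ is a voiceless obstruent between vowels /e/ and /a/, so it voices to [d]. /viupouketabij/ → viubougedabij.
Rule 3 (final i-epenthesis): the form ends in the consonant /j/, so [i] is inserted word-finally. /viubougedabij/ → viubougedabiji.

viubougedabiji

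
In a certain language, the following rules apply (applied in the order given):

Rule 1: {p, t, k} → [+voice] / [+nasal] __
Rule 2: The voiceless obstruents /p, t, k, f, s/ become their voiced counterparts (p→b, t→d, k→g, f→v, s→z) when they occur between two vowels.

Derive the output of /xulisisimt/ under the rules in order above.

xulizizimd

Rule 1 (post-nasal voicing): /t/ is a voiceless stop immediately after the nasal /m/, so it voices to [d]. /xulisisimt/ → xulisisimd.
Rule 2 (intervocalic voicing): /s/ is a voiceless obstruent between vowels /i/ and /i/, so it voices to [z]. /s/ is a voiceless obstruent between vowels /i/ and /i/, so it voices to [z]. /xulisisimd/ → xulizizimd.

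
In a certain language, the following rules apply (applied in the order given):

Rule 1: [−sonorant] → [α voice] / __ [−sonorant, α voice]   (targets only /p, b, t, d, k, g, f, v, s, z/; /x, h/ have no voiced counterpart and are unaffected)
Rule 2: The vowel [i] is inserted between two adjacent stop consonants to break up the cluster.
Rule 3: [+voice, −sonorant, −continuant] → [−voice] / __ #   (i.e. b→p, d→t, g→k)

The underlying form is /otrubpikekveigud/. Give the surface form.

otrupipikegveigut

Rule 1 (regressive voicing assimilation): /b/ precedes the voiceless obstruent /p/, so it devoices to [p] by assimilation. /k/ precedes the voiced obstruent /v/, so it voices to [g] by assimilation. /otrubpikekveigud/ → otruppikegveigud.
Rule 2 (stop-cluster i-epenthesis): /p/ and /p/ form a stop–stop cluster, so [i] is inserted between them. /otruppikegveigud/ → otrupipikegveigud.
Rule 3 (final devoicing): /d/ is a voiced stop in word-final position, so it devoices to [t]. /otrupipikegveigud/ → otrupipikegveigut.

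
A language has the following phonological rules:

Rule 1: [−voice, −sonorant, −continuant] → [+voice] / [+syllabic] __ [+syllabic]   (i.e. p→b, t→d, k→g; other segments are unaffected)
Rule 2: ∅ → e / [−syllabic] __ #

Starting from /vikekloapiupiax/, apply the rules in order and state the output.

vigekloabiubiaxe

Rule 1 (intervocalic voicing): /k/ is a voiceless stop between vowels /i/ and /e/, so it voices to [g]. /p/ is a voiceless stop between vowels /a/ and /i/, so it voices to [b]. /p/ is a voiceless stop between vowels /u/ and /i/, so it voices to [b]. /vikekloapiupiax/ → vigekloabiubiax.
Rule 2 (final e-epenthesis): the form ends in the consonant /x/, so [e] is inserted word-finally. /vigekloabiubiax/ → vigekloabiubiaxe.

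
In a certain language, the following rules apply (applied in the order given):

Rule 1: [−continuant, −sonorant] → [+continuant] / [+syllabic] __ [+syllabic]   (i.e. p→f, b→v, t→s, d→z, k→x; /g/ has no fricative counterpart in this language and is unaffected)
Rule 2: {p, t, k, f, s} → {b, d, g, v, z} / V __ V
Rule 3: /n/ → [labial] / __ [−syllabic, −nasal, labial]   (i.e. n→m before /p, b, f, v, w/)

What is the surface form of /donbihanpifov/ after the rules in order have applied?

dombihampivov

Rule 1 (intervocalic spirantization): no segment meets the environment; /donbihanpifov/ is unchanged.
Rule 2 (intervocalic voicing): /f/ is a voiceless obstruent between vowels /i/ and /o/, so it voices to [v]. /donbihanpifov/ → donbihanpivov.
Rule 3 (nasal place assimilation): /n/ precedes the labial consonant /b/, so it assimilates in place to [m]. /n/ precedes the labial consonant /p/, so it assimilates in place to [m]. /donbihanpivov/ → dombihampivov.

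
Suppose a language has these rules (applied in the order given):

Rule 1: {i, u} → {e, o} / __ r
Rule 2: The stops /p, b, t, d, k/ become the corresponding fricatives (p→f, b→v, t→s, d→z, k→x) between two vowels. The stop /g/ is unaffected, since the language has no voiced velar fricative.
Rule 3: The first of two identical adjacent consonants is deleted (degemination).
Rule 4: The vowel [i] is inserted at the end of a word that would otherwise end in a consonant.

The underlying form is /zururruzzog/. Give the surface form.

Rule 1 (pre-rhotic lowering): /u/ is a high vowel immediately before /r/, so it lowers to [o]. /u/ is a high vowel immediately before /r/, so it lowers to [o]. /zururruzzog/ → zororruzzog.
Rule 2 (intervocalic spirantization): no segment meets the environment; /zororruzzog/ is unchanged.
Rule 3 (degemination): /rr/ is a geminate; the first /r/ deletes. /zz/ is a geminate; the first /z/ deletes. /zororruzzog/ → zororuzog.
Rule 4 (final i-epenthesis): the form ends in the consonant /g/, so [i] is inserted word-finally. /zororuzog/ → zororuzogi.

zororuzogi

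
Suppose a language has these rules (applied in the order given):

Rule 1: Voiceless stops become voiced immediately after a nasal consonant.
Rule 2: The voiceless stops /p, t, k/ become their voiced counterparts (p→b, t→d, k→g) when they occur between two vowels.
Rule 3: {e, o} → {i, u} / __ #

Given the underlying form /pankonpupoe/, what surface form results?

Rule 1 (post-nasal voicing): /k/ is a voiceless stop immediately after the nasal /n/, so it voices to [g]. /p/ is a voiceless stop immediately after the nasal /n/, so it voices to [b]. /pankonpupoe/ → pangonbupoe.
Rule 2 (intervocalic voicing): /p/ is a voiceless stop between vowels /u/ and /o/, so it voices to [b]. /pangonbupoe/ → pangonbuboe.
Rule 3 (final vowel raising): /e/ is a mid vowel in word-final position, so it raises to [i]. /pangonbuboe/ → pangonbuboi.

pangonbuboi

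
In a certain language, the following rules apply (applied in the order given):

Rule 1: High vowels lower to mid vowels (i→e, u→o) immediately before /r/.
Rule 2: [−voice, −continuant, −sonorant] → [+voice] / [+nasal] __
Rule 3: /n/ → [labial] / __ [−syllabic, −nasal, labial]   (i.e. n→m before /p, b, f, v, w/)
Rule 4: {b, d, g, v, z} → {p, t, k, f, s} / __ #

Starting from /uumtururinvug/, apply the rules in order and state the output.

uumdororimvuk

Rule 1 (pre-rhotic lowering): /u/ is a high vowel immediately before /r/, so it lowers to [o]. /u/ is a high vowel immediately before /r/, so it lowers to [o]. /uumtururinvug/ → uumtororinvug.
Rule 2 (post-nasal voicing): /t/ is a voiceless stop immediately after the nasal /m/, so it voices to [d]. /uumtororinvug/ → uumdororinvug.
Rule 3 (nasal place assimilation): /n/ precedes the labial consonant /v/, so it assimilates in place to [m]. /uumdororinvug/ → uumdororimvug.
Rule 4 (final devoicing): /g/ is a voiced obstruent in word-final position, so it devoices to [k]. /uumdororimvug/ → uumdororimvuk.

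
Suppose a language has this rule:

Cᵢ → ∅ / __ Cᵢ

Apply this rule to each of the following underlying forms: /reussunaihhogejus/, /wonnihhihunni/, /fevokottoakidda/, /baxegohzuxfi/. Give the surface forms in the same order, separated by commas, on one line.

reusunaihogejus, wonihihuni, fevokotoakida, baxegohzuxfi

/reussunaihhogejus/: /ss/ is a geminate; the first /s/ deletes. /hh/ is a geminate; the first /h/ deletes. → [reusunaihogejus].
/wonnihhihunni/: /nn/ is a geminate; the first /n/ deletes. /hh/ is a geminate; the first /h/ deletes. /nn/ is a geminate; the first /n/ deletes. → [wonihihuni].
/fevokottoakidda/: /tt/ is a geminate; the first /t/ deletes. /dd/ is a geminate; the first /d/ deletes. → [fevokotoakida].
/baxegohzuxfi/: the rule's environment is not met; surfaces unchanged as [baxegohzuxfi].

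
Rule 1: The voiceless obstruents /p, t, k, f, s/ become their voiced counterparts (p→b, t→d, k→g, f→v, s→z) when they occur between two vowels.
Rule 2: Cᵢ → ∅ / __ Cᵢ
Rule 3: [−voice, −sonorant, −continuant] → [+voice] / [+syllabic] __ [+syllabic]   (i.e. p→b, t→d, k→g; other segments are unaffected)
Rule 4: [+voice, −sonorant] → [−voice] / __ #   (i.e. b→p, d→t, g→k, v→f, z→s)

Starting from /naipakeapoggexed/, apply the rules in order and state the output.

naibageabogexet

Rule 1 (intervocalic voicing): /p/ is a voiceless obstruent between vowels /i/ and /a/, so it voices to [b]. /k/ is a voiceless obstruent between vowels /a/ and /e/, so it voices to [g]. /p/ is a voiceless obstruent between vowels /a/ and /o/, so it voices to [b]. /naipakeapoggexed/ → naibageaboggexed.
Rule 2 (degemination): /gg/ is a geminate; the first /g/ deletes. /naibageaboggexed/ → naibageabogexed.
Rule 3 (intervocalic voicing): no segment meets the environment; /naibageabogexed/ is unchanged.
Rule 4 (final devoicing): /d/ is a voiced obstruent in word-final position, so it devoices to [t]. /naibageabogexed/ → naibageabogexet.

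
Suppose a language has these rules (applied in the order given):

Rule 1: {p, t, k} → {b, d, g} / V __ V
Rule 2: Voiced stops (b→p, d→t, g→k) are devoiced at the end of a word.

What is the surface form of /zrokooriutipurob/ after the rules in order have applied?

Rule 1 (intervocalic voicing): /k/ is a voiceless stop between vowels /o/ and /o/, so it voices to [g]. /t/ is a voiceless stop between vowels /u/ and /i/, so it voices to [d]. /p/ is a voiceless stop between vowels /i/ and /u/, so it voices to [b]. /zrokooriutipurob/ → zrogooriudiburob.
Rule 2 (final devoicing): /b/ is a voiced stop in word-final position, so it devoices to [p]. /zrogooriudiburob/ → zrogooriudiburop.

zrogooriudiburop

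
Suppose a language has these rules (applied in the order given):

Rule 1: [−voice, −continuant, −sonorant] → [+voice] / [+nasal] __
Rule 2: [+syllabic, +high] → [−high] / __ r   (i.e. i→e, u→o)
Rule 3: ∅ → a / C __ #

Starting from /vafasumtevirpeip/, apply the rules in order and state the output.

Rule 1 (post-nasal voicing): /t/ is a voiceless stop immediately after the nasal /m/, so it voices to [d]. /vafasumtevirpeip/ → vafasumdevirpeip.
Rule 2 (pre-rhotic lowering): /i/ is a high vowel immediately before /r/, so it lowers to [e]. /vafasumdevirpeip/ → vafasumdeverpeip.
Rule 3 (final a-epenthesis): the form ends in the consonant /p/, so [a] is inserted word-finally. /vafasumdeverpeip/ → vafasumdeverpeipa.

vafasumdeverpeipa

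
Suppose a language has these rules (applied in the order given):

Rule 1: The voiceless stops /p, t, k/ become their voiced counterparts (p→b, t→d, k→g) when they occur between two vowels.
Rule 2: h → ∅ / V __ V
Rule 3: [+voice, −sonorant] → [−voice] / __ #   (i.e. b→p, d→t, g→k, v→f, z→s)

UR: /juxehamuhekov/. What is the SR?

Rule 1 (intervocalic voicing): /k/ is a voiceless stop between vowels /e/ and /o/, so it voices to [g]. /juxehamuhekov/ → juxehamuhegov.
Rule 2 (intervocalic h-deletion): /h/ occurs between vowels /e/ and /a/, so it deletes. /h/ occurs between vowels /u/ and /e/, so it deletes. /juxehamuhegov/ → juxeamuegov.
Rule 3 (final devoicing): /v/ is a voiced obstruent in word-final position, so it devoices to [f]. /juxeamuegov/ → juxeamuegof.

juxeamuegof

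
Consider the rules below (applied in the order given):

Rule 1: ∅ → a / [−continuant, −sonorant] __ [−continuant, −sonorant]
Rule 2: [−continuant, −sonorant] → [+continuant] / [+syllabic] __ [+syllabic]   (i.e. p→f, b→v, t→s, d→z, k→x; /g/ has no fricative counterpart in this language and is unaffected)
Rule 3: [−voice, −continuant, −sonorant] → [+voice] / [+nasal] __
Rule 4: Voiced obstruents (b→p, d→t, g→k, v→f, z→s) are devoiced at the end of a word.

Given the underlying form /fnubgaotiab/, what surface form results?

Rule 1 (stop-cluster a-epenthesis): /b/ and /g/ form a stop–stop cluster, so [a] is inserted between them. /fnubgaotiab/ → fnubagaotiab.
Rule 2 (intervocalic spirantization): /b/ is a stop between vowels /u/ and /a/, so it spirantizes to the fricative [v]. /t/ is a stop between vowels /o/ and /i/, so it spirantizes to the fricative [s]. /fnubagaotiab/ → fnuvagaosiab.
Rule 3 (post-nasal voicing): no segment meets the environment; /fnuvagaosiab/ is unchanged.
Rule 4 (final devoicing): /b/ is a voiced obstruent in word-final position, so it devoices to [p]. /fnuvagaosiab/ → fnuvagaosiap.

fnuvagaosiap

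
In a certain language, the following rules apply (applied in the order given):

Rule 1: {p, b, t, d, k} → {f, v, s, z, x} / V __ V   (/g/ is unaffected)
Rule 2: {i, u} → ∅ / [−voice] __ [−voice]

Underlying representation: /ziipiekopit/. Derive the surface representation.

ziifiexoft

Rule 1 (intervocalic spirantization): /p/ is a stop between vowels /i/ and /i/, so it spirantizes to the fricative [f]. /k/ is a stop between vowels /e/ and /o/, so it spirantizes to the fricative [x]. /p/ is a stop between vowels /o/ and /i/, so it spirantizes to the fricative [f]. /ziipiekopit/ → ziifiexofit.
Rule 2 (high vowel syncope): /i/ is a high vowel flanked by voiceless consonants /f/ and /t/, so it deletes. /ziifiexofit/ → ziifiexoft.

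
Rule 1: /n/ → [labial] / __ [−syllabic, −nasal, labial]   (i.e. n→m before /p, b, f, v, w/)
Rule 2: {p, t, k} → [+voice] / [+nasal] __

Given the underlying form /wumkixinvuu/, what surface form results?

Rule 1 (nasal place assimilation): /n/ precedes the labial consonant /v/, so it assimilates in place to [m]. /wumkixinvuu/ → wumkiximvuu.
Rule 2 (post-nasal voicing): /k/ is a voiceless stop immediately after the nasal /m/, so it voices to [g]. /wumkiximvuu/ → wumgiximvuu.

wumgiximvuu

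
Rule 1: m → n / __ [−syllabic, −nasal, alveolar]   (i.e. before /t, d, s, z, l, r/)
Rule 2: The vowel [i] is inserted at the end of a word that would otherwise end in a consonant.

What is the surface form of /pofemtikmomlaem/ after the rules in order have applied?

pofentikmonlaemi

Rule 1 (nasal place assimilation): /m/ precedes the alveolar consonant /t/, so it assimilates in place to [n]. /m/ precedes the alveolar consonant /l/, so it assimilates in place to [n]. /pofemtikmomlaem/ → pofentikmonlaem.
Rule 2 (final i-epenthesis): the form ends in the consonant /m/, so [i] is inserted word-finally. /pofentikmonlaem/ → pofentikmonlaemi.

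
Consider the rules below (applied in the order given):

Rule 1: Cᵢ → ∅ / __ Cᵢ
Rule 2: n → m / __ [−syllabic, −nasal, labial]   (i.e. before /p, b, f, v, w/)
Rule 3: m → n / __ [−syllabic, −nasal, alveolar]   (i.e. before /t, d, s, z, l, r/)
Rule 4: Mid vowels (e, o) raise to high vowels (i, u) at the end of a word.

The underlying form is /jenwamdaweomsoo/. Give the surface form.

Rule 1 (degemination): no segment meets the environment; /jenwamdaweomsoo/ is unchanged.
Rule 2 (nasal place assimilation): /n/ precedes the labial consonant /w/, so it assimilates in place to [m]. /jenwamdaweomsoo/ → jemwamdaweomsoo.
Rule 3 (nasal place assimilation): /m/ precedes the alveolar consonant /d/, so it assimilates in place to [n]. /m/ precedes the alveolar consonant /s/, so it assimilates in place to [n]. /jemwamdaweomsoo/ → jemwandaweonsoo.
Rule 4 (final vowel raising): /o/ is a mid vowel in word-final position, so it raises to [u]. /jemwandaweonsoo/ → jemwandaweonsou.

jemwandaweonsou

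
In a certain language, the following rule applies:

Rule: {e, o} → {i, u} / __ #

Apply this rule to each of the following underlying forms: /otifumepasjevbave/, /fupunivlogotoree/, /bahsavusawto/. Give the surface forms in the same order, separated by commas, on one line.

/otifumepasjevbave/: /e/ is a mid vowel in word-final position, so it raises to [i]. → [otifumepasjevbavi].
/fupunivlogotoree/: /e/ is a mid vowel in word-final position, so it raises to [i]. → [fupunivlogotorei].
/bahsavusawto/: /o/ is a mid vowel in word-final position, so it raises to [u]. → [bahsavusawtu].

otifumepasjevbavi, fupunivlogotorei, bahsavusawtu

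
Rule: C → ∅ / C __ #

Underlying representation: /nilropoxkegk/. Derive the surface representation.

nilropoxkeg

/k/ is the second consonant of a word-final cluster /gk/, so it deletes.
The other instances of /n/, /l/, /r/, /p/, /x/, /k/, /g/ do not occur in the required environment and remain unchanged.
Surface form: [nilropoxkeg].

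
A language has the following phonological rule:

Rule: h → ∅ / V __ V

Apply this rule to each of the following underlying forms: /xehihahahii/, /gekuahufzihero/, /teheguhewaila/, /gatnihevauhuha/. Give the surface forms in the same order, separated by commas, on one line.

xeiaaii, gekuaufziero, teeguewaila, gatnievauua

/xehihahahii/: /h/ occurs between vowels /e/ and /i/, so it deletes. /h/ occurs between vowels /i/ and /a/, so it deletes. /h/ occurs between vowels /a/ and /a/, so it deletes. /h/ occurs between vowels /a/ and /i/, so it deletes. → [xeiaaii].
/gekuahufzihero/: /h/ occurs between vowels /a/ and /u/, so it deletes. /h/ occurs between vowels /i/ and /e/, so it deletes. → [gekuaufziero].
/teheguhewaila/: /h/ occurs between vowels /e/ and /e/, so it deletes. /h/ occurs between vowels /u/ and /e/, so it deletes. → [teeguewaila].
/gatnihevauhuha/: /h/ occurs between vowels /i/ and /e/, so it deletes. /h/ occurs between vowels /u/ and /u/, so it deletes. /h/ occurs between vowels /u/ and /a/, so it deletes. → [gatnievauua].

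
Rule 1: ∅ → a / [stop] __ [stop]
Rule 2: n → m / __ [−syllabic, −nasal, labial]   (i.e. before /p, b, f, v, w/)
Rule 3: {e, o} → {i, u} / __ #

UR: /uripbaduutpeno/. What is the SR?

Rule 1 (stop-cluster a-epenthesis): /p/ and /b/ form a stop–stop cluster, so [a] is inserted between them. /t/ and /p/ form a stop–stop cluster, so [a] is inserted between them. /uripbaduutpeno/ → uripabaduutapeno.
Rule 2 (nasal place assimilation): no segment meets the environment; /uripabaduutapeno/ is unchanged.
Rule 3 (final vowel raising): /o/ is a mid vowel in word-final position, so it raises to [u]. /uripabaduutapeno/ → uripabaduutapenu.

uripabaduutapenu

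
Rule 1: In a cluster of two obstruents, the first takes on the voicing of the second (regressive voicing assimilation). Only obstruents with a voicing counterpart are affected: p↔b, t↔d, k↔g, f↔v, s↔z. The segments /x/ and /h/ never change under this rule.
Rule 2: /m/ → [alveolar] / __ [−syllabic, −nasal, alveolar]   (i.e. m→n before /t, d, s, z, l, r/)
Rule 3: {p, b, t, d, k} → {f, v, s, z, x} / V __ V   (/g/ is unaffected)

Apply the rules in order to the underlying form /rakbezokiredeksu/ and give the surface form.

ragbezoxirezeksu

Rule 1 (regressive voicing assimilation): /k/ precedes the voiced obstruent /b/, so it voices to [g] by assimilation. /rakbezokiredeksu/ → ragbezokiredeksu.
Rule 2 (nasal place assimilation): no segment meets the environment; /ragbezokiredeksu/ is unchanged.
Rule 3 (intervocalic spirantization): /k/ is a stop between vowels /o/ and /i/, so it spirantizes to the fricative [x]. /d/ is a stop between vowels /e/ and /e/, so it spirantizes to the fricative [z]. /ragbezokiredeksu/ → ragbezoxirezeksu.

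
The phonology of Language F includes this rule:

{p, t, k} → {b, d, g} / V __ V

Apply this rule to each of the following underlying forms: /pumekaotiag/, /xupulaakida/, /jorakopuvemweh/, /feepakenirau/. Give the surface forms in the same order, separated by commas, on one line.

/pumekaotiag/: /k/ is a voiceless stop between vowels /e/ and /a/, so it voices to [g]. /t/ is a voiceless stop between vowels /o/ and /i/, so it voices to [d]. → [pumegaodiag].
/xupulaakida/: /p/ is a voiceless stop between vowels /u/ and /u/, so it voices to [b]. /k/ is a voiceless stop between vowels /a/ and /i/, so it voices to [g]. → [xubulaagida].
/jorakopuvemweh/: /k/ is a voiceless stop between vowels /a/ and /o/, so it voices to [g]. /p/ is a voiceless stop between vowels /o/ and /u/, so it voices to [b]. → [joragobuvemweh].
/feepakenirau/: /p/ is a voiceless stop between vowels /e/ and /a/, so it voices to [b]. /k/ is a voiceless stop between vowels /a/ and /e/, so it voices to [g]. → [feebagenirau].

pumegaodiag, xubulaagida, joragobuvemweh, feebagenirau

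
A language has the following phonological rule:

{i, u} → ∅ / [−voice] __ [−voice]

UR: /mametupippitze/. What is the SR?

mametppptze

/u/ is a high vowel flanked by voiceless consonants /t/ and /p/, so it deletes.
/i/ is a high vowel flanked by voiceless consonants /p/ and /p/, so it deletes.
/i/ is a high vowel flanked by voiceless consonants /p/ and /t/, so it deletes.
Surface form: [mametppptze].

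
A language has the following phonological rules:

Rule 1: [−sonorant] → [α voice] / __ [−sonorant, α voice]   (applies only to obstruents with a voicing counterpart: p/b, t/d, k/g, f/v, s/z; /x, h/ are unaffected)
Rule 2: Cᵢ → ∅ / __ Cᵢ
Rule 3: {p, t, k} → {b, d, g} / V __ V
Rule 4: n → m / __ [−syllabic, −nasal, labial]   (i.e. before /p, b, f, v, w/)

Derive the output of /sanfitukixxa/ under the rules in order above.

Rule 1 (regressive voicing assimilation): no segment meets the environment; /sanfitukixxa/ is unchanged.
Rule 2 (degemination): /xx/ is a geminate; the first /x/ deletes. /sanfitukixxa/ → sanfitukixa.
Rule 3 (intervocalic voicing): /t/ is a voiceless stop between vowels /i/ and /u/, so it voices to [d]. /k/ is a voiceless stop between vowels /u/ and /i/, so it voices to [g]. /sanfitukixa/ → sanfidugixa.
Rule 4 (nasal place assimilation): /n/ precedes the labial consonant /f/, so it assimilates in place to [m]. /sanfidugixa/ → samfidugixa.

samfidugixa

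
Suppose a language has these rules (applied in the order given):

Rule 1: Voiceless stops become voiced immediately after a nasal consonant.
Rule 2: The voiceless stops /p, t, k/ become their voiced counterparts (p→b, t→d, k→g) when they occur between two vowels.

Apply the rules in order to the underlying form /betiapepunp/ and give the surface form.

bediabebunb

Rule 1 (post-nasal voicing): /p/ is a voiceless stop immediately after the nasal /n/, so it voices to [b]. /betiapepunp/ → betiapepunb.
Rule 2 (intervocalic voicing): /t/ is a voiceless stop between vowels /e/ and /i/, so it voices to [d]. /p/ is a voiceless stop between vowels /a/ and /e/, so it voices to [b]. /p/ is a voiceless stop between vowels /e/ and /u/, so it voices to [b]. /betiapepunb/ → bediabebunb.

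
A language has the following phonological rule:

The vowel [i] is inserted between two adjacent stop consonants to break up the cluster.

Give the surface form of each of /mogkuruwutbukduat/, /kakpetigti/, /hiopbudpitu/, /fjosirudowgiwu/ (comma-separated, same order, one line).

/mogkuruwutbukduat/: /g/ and /k/ form a stop–stop cluster, so [i] is inserted between them. /t/ and /b/ form a stop–stop cluster, so [i] is inserted between them. /k/ and /d/ form a stop–stop cluster, so [i] is inserted between them. → [mogikuruwutibukiduat].
/kakpetigti/: /k/ and /p/ form a stop–stop cluster, so [i] is inserted between them. /g/ and /t/ form a stop–stop cluster, so [i] is inserted between them. → [kakipetigiti].
/hiopbudpitu/: /p/ and /b/ form a stop–stop cluster, so [i] is inserted between them. /d/ and /p/ form a stop–stop cluster, so [i] is inserted between them. → [hiopibudipitu].
/fjosirudowgiwu/: the rule's environment is not met; surfaces unchanged as [fjosirudowgiwu].

mogikuruwutibukiduat, kakipetigiti, hiopibudipitu, fjosirudowgiwu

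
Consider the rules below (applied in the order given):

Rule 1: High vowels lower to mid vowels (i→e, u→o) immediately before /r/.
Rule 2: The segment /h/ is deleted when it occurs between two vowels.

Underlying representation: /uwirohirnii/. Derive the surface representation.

uweroernii

Rule 1 (pre-rhotic lowering): /i/ is a high vowel immediately before /r/, so it lowers to [e]. /i/ is a high vowel immediately before /r/, so it lowers to [e]. /uwirohirnii/ → uwerohernii.
Rule 2 (intervocalic h-deletion): /h/ occurs between vowels /o/ and /e/, so it deletes. /uwerohernii/ → uweroernii.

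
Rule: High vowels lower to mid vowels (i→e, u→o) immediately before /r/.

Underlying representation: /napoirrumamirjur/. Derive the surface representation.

Scanning /napoirrumamirjur/: /i/ is a high vowel immediately before /r/, so it lowers to [e]; /u/ at position 8 is not in the conditioning environment; /i/ is a high vowel immediately before /r/, so it lowers to [e]; /u/ is a high vowel immediately before /r/, so it lowers to [o].
Result: [napoerrumamerjor].

napoerrumamerjor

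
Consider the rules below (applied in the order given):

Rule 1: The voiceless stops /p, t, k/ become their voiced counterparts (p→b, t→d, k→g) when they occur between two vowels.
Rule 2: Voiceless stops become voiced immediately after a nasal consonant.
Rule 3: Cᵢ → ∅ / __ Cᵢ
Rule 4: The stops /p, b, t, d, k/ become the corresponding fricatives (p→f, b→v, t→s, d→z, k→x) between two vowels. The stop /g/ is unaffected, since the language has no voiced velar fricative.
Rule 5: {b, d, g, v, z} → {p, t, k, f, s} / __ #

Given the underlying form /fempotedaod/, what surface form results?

Rule 1 (intervocalic voicing): /t/ is a voiceless stop between vowels /o/ and /e/, so it voices to [d]. /fempotedaod/ → fempodedaod.
Rule 2 (post-nasal voicing): /p/ is a voiceless stop immediately after the nasal /m/, so it voices to [b]. /fempodedaod/ → fembodedaod.
Rule 3 (degemination): no segment meets the environment; /fembodedaod/ is unchanged.
Rule 4 (intervocalic spirantization): /d/ is a stop between vowels /o/ and /e/, so it spirantizes to the fricative [z]. /d/ is a stop between vowels /e/ and /a/, so it spirantizes to the fricative [z]. /fembodedaod/ → fembozezaod.
Rule 5 (final devoicing): /d/ is a voiced obstruent in word-final position, so it devoices to [t]. /fembozezaod/ → fembozezaot.

fembozezaot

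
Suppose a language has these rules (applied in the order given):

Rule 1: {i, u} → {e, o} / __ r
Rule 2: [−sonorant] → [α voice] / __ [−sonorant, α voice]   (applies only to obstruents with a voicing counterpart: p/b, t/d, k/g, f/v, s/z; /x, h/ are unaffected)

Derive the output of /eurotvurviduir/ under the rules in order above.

Rule 1 (pre-rhotic lowering): /u/ is a high vowel immediately before /r/, so it lowers to [o]. /u/ is a high vowel immediately before /r/, so it lowers to [o]. /i/ is a high vowel immediately before /r/, so it lowers to [e]. /eurotvurviduir/ → eorotvorviduer.
Rule 2 (regressive voicing assimilation): /t/ precedes the voiced obstruent /v/, so it voices to [d] by assimilation. /eorotvorviduer/ → eorodvorviduer.

eorodvorviduer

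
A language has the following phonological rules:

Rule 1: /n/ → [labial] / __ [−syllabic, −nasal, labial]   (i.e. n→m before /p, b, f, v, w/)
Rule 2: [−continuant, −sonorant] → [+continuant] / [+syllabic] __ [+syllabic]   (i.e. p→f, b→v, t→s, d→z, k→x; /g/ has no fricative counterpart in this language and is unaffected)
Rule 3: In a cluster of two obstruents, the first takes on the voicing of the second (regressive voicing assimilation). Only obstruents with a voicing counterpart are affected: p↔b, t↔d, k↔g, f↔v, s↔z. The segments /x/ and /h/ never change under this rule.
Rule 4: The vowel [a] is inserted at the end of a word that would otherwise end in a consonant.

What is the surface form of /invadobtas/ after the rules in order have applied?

imvazoptasa

Rule 1 (nasal place assimilation): /n/ precedes the labial consonant /v/, so it assimilates in place to [m]. /invadobtas/ → imvadobtas.
Rule 2 (intervocalic spirantization): /d/ is a stop between vowels /a/ and /o/, so it spirantizes to the fricative [z]. /imvadobtas/ → imvazobtas.
Rule 3 (regressive voicing assimilation): /b/ precedes the voiceless obstruent /t/, so it devoices to [p] by assimilation. /imvazobtas/ → imvazoptas.
Rule 4 (final a-epenthesis): the form ends in the consonant /s/, so [a] is inserted word-finally. /imvazoptas/ → imvazoptasa.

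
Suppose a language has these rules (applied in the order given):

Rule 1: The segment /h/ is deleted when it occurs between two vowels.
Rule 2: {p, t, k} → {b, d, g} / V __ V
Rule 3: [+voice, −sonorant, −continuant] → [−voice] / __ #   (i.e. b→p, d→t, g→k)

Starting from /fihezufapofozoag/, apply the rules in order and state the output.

fiezufabofozoak

Rule 1 (intervocalic h-deletion): /h/ occurs between vowels /i/ and /e/, so it deletes. /fihezufapofozoag/ → fiezufapofozoag.
Rule 2 (intervocalic voicing): /p/ is a voiceless stop between vowels /a/ and /o/, so it voices to [b]. /fiezufapofozoag/ → fiezufabofozoag.
Rule 3 (final devoicing): /g/ is a voiced stop in word-final position, so it devoices to [k]. /fiezufabofozoag/ → fiezufabofozoak.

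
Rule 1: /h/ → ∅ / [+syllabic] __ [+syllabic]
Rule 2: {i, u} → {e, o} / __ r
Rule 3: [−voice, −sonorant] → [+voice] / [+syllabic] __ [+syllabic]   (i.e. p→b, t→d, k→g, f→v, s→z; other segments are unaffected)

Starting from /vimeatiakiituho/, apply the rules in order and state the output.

Rule 1 (intervocalic h-deletion): /h/ occurs between vowels /u/ and /o/, so it deletes. /vimeatiakiituho/ → vimeatiakiituo.
Rule 2 (pre-rhotic lowering): no segment meets the environment; /vimeatiakiituo/ is unchanged.
Rule 3 (intervocalic voicing): /t/ is a voiceless obstruent between vowels /a/ and /i/, so it voices to [d]. /k/ is a voiceless obstruent between vowels /a/ and /i/, so it voices to [g]. /t/ is a voiceless obstruent between vowels /i/ and /u/, so it voices to [d]. /vimeatiakiituo/ → vimeadiagiiduo.

vimeadiagiiduo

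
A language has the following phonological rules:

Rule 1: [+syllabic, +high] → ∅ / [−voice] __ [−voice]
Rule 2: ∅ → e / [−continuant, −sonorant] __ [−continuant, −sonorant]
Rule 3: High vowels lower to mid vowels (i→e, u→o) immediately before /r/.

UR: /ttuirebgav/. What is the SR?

tetuerebegav

Rule 1 (high vowel syncope): no segment meets the environment; /ttuirebgav/ is unchanged.
Rule 2 (stop-cluster e-epenthesis): /t/ and /t/ form a stop–stop cluster, so [e] is inserted between them. /b/ and /g/ form a stop–stop cluster, so [e] is inserted between them. /ttuirebgav/ → tetuirebegav.
Rule 3 (pre-rhotic lowering): /i/ is a high vowel immediately before /r/, so it lowers to [e]. /tetuirebegav/ → tetuerebegav.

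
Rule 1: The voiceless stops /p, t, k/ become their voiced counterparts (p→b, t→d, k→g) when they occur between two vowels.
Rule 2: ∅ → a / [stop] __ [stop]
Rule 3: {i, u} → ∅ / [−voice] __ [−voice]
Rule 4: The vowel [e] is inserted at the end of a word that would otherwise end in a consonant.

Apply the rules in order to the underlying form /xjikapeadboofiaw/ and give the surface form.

xjigabeadaboofiawe

Rule 1 (intervocalic voicing): /k/ is a voiceless stop between vowels /i/ and /a/, so it voices to [g]. /p/ is a voiceless stop between vowels /a/ and /e/, so it voices to [b]. /xjikapeadboofiaw/ → xjigabeadboofiaw.
Rule 2 (stop-cluster a-epenthesis): /d/ and /b/ form a stop–stop cluster, so [a] is inserted between them. /xjigabeadboofiaw/ → xjigabeadaboofiaw.
Rule 3 (high vowel syncope): no segment meets the environment; /xjigabeadaboofiaw/ is unchanged.
Rule 4 (final e-epenthesis): the form ends in the consonant /w/, so [e] is inserted word-finally. /xjigabeadaboofiaw/ → xjigabeadaboofiawe.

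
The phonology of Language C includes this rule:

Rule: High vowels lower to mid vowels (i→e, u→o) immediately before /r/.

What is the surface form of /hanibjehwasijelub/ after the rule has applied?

No segment of /hanibjehwasijelub/ meets the structural description of the rule, so the form surfaces unchanged.

hanibjehwasijelub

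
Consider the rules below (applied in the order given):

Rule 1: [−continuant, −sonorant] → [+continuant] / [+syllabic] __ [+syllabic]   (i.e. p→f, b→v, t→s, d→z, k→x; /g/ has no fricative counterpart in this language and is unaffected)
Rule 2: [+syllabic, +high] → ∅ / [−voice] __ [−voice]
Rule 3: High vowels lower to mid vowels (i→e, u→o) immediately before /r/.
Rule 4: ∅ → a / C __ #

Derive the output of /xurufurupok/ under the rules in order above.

Rule 1 (intervocalic spirantization): /p/ is a stop between vowels /u/ and /o/, so it spirantizes to the fricative [f]. /xurufurupok/ → xurufurufok.
Rule 2 (high vowel syncope): no segment meets the environment; /xurufurufok/ is unchanged.
Rule 3 (pre-rhotic lowering): /u/ is a high vowel immediately before /r/, so it lowers to [o]. /u/ is a high vowel immediately before /r/, so it lowers to [o]. /xurufurufok/ → xoruforufok.
Rule 4 (final a-epenthesis): the form ends in the consonant /k/, so [a] is inserted word-finally. /xoruforufok/ → xoruforufoka.

xoruforufoka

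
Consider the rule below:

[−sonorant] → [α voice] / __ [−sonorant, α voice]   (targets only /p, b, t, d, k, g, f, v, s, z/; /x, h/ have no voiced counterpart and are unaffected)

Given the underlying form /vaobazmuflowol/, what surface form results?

No segment of /vaobazmuflowol/ meets the structural description of the rule, so the form surfaces unchanged.

vaobazmuflowol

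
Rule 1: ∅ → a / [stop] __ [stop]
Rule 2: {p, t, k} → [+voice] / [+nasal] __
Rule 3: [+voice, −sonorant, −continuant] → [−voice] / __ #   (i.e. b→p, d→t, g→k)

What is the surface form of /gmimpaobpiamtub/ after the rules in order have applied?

gmimbaobapiamdup

Rule 1 (stop-cluster a-epenthesis): /b/ and /p/ form a stop–stop cluster, so [a] is inserted between them. /gmimpaobpiamtub/ → gmimpaobapiamtub.
Rule 2 (post-nasal voicing): /p/ is a voiceless stop immediately after the nasal /m/, so it voices to [b]. /t/ is a voiceless stop immediately after the nasal /m/, so it voices to [d]. /gmimpaobapiamtub/ → gmimbaobapiamdub.
Rule 3 (final devoicing): /b/ is a voiced stop in word-final position, so it devoices to [p]. /gmimbaobapiamdub/ → gmimbaobapiamdup.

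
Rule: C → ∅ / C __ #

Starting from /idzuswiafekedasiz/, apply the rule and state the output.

No segment of /idzuswiafekedasiz/ meets the structural description of the rule, so the form surfaces unchanged.

idzuswiafekedasiz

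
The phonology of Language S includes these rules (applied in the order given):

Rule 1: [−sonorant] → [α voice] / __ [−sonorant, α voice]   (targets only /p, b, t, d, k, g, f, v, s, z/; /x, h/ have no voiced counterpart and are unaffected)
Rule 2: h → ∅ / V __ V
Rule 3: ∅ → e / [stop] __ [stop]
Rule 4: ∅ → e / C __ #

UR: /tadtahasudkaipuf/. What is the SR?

tatetaasutekaipufe

Rule 1 (regressive voicing assimilation): /d/ precedes the voiceless obstruent /t/, so it devoices to [t] by assimilation. /d/ precedes the voiceless obstruent /k/, so it devoices to [t] by assimilation. /tadtahasudkaipuf/ → tattahasutkaipuf.
Rule 2 (intervocalic h-deletion): /h/ occurs between vowels /a/ and /a/, so it deletes. /tattahasutkaipuf/ → tattaasutkaipuf.
Rule 3 (stop-cluster e-epenthesis): /t/ and /t/ form a stop–stop cluster, so [e] is inserted between them. /t/ and /k/ form a stop–stop cluster, so [e] is inserted between them. /tattaasutkaipuf/ → tatetaasutekaipuf.
Rule 4 (final e-epenthesis): the form ends in the consonant /f/, so [e] is inserted word-finally. /tatetaasutekaipuf/ → tatetaasutekaipufe.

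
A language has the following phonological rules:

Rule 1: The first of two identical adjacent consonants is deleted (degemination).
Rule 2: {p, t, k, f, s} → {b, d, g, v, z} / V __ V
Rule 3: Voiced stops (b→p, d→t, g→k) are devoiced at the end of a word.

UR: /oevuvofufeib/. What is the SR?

oevuvovuveip

Rule 1 (degemination): no segment meets the environment; /oevuvofufeib/ is unchanged.
Rule 2 (intervocalic voicing): /f/ is a voiceless obstruent between vowels /o/ and /u/, so it voices to [v]. /f/ is a voiceless obstruent between vowels /u/ and /e/, so it voices to [v]. /oevuvofufeib/ → oevuvovuveib.
Rule 3 (final devoicing): /b/ is a voiced stop in word-final position, so it devoices to [p]. /oevuvovuveib/ → oevuvovuveip.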